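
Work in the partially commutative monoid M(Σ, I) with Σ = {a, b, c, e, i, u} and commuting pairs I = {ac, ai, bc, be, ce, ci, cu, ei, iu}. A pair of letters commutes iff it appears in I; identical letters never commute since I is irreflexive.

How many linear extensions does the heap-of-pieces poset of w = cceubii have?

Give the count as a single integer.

21

0(c) covers ∅
1(c) covers 0:c
2(e) covers ∅
3(u) covers 2:e
4(b) covers 3:u
5(i) covers 4:b
6(i) covers 5:i
floor of heap: 0:c, 2:e
completions by unplaced set U, small U first (add the entries for U minus each lowest piece of U):
  |U|=1: {1}:1  {6}:1
  |U|=2: {0,1}:1  {1,6}:2  {5,6}:1
  |U|=3: {0,1,6}:3  {1,5,6}:3  {4,5,6}:1
  |U|=4: {0,1,5,6}:6  {1,4,5,6}:4  {3,4,5,6}:1
  |U|=5: {0,1,4,5,6}:10  {1,3,4,5,6}:5  {2,3,4,5,6}:1
  start at 0(c): 6
  start at 2(e): 15
sum over floor = 21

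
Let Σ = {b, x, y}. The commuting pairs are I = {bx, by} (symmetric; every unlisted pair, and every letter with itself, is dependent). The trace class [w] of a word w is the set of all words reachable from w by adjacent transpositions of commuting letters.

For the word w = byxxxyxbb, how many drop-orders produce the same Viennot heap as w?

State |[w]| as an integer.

84

piece 0:b — minimal
piece 1:y — minimal
piece 2:x rests on {1:y}
piece 3:x rests on {2:x}
piece 4:x rests on {3:x}
piece 5:y rests on {4:x}
piece 6:x rests on {5:y}
piece 7:b rests on {0:b}
piece 8:b rests on {7:b}
minimal pieces: {0:b, 1:y}
ways to finish when only these pieces remain (= sum over removing one remaining piece with nothing left below it):
  1 left: {6}→1  {8}→1
  2 left: {5,6}→1  {6,8}→2  {7,8}→1
  3 left: {0,7,8}→1  {4,5,6}→1  {5,6,8}→3  {6,7,8}→3
  4 left: {0,6,7,8}→4  {3,4,5,6}→1  {4,5,6,8}→4  {5,6,7,8}→6
  5 left: {0,5,6,7,8}→10  {2,3,4,5,6}→1  {3,4,5,6,8}→5  {4,5,6,7,8}→10
  6 left: {0,4,5,6,7,8}→20  {1,2,3,4,5,6}→1  {2,3,4,5,6,8}→6  {3,4,5,6,7,8}→15
  7 left: {0,3,4,5,6,7,8}→35  {1,2,3,4,5,6,8}→7  {2,3,4,5,6,7,8}→21
  placing 0:b first → 28 extensions
  placing 1:y first → 56 extensions
total linear extensions = 84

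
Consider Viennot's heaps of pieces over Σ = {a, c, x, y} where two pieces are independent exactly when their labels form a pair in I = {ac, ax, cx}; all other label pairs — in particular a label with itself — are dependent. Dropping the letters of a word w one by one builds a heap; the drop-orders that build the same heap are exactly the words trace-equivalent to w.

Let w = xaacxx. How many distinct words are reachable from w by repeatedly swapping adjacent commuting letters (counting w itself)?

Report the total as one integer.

60

drop 0:x onto floor
drop 1:a onto floor
drop 2:a onto {1:a}
drop 3:c onto floor
drop 4:x onto {0:x}
drop 5:x onto {4:x}
ground layer = {0:x, 1:a, 3:c}
drop-orders for the pieces not yet dropped (sum over which currently-grounded one goes next):
  1 to go: {2} 1  {3} 1  {5} 1
  2 to go: {1,2} 1  {2,3} 2  {2,5} 2  {3,5} 2  {4,5} 1
  3 to go: {0,4,5} 1  {1,2,3} 3  {1,2,5} 3  {2,3,5} 6  {2,4,5} 3  {3,4,5} 3
  4 to go: {0,2,4,5} 4  {0,3,4,5} 4  {1,2,3,5} 12  {1,2,4,5} 6  {2,3,4,5} 12
  if 0:x drops first: 30 orders
  if 1:a drops first: 20 orders
  if 3:c drops first: 10 orders
heap linearizations: 60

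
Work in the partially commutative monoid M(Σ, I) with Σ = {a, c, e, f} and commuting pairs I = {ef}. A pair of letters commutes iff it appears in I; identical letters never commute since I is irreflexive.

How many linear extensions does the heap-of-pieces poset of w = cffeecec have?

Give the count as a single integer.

6

#0=c has no predecessor
#1=f depends on [0:c]
#2=f depends on [1:f]
#3=e depends on [0:c]
#4=e depends on [3:e]
#5=c depends on [2:f, 4:e]
#6=e depends on [5:c]
#7=c depends on [6:e]
sources: [0:c]
N(rest) = Σ N(rest − s) over sources s of rest; N(one piece) = 1:
  size 1 → [7]=1
  size 2 → [6,7]=1
  size 3 → [5,6,7]=1
  size 4 → [2,5,6,7]=1  [4,5,6,7]=1
  size 5 → [1,2,5,6,7]=1  [2,4,5,6,7]=2  [3,4,5,6,7]=1
  size 6 → [1,2,4,5,6,7]=3  [2,3,4,5,6,7]=3
  first=0(c) contributes 6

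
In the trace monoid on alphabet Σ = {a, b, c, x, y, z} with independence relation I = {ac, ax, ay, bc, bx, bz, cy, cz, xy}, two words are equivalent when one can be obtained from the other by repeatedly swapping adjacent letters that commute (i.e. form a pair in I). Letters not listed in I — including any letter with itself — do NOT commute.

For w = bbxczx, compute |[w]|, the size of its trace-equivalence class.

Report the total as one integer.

#0=b has no predecessor
#1=b depends on [0:b]
#2=x has no predecessor
#3=c depends on [2:x]
#4=z depends on [2:x]
#5=x depends on [3:c, 4:z]
sources: [0:b, 2:x]
N(rest) = Σ N(rest − s) over sources s of rest; N(one piece) = 1:
  size 1 → [1]=1  [5]=1
  size 2 → [0,1]=1  [1,5]=2  [3,5]=1  [4,5]=1
  size 3 → [0,1,5]=3  [1,3,5]=3  [1,4,5]=3  [3,4,5]=2
  size 4 → [0,1,3,5]=6  [0,1,4,5]=6  [1,3,4,5]=8  [2,3,4,5]=2
  first=0(b) contributes 10
  first=2(x) contributes 20
|[w]| = 30

30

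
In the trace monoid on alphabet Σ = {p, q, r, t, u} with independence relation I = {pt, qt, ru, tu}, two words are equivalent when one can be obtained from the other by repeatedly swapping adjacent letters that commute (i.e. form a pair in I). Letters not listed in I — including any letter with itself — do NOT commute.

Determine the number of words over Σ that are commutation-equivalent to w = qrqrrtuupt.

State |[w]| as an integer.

drop 0:q onto floor
drop 1:r onto {0:q}
drop 2:q onto {1:r}
drop 3:r onto {2:q}
drop 4:r onto {3:r}
drop 5:t onto {4:r}
drop 6:u onto {2:q}
drop 7:u onto {6:u}
drop 8:p onto {4:r, 7:u}
drop 9:t onto {5:t}
ground layer = {0:q}
drop-orders for the pieces not yet dropped (sum over which currently-grounded one goes next):
  1 to go: {8} 1  {9} 1
  2 to go: {5,9} 1  {7,8} 1  {8,9} 2
  3 to go: {5,8,9} 3  {6,7,8} 1  {7,8,9} 3
  4 to go: {4,5,8,9} 3  {5,7,8,9} 6  {6,7,8,9} 4
  5 to go: {3,4,5,8,9} 3  {4,5,7,8,9} 9  {5,6,7,8,9} 10
  6 to go: {3,4,5,7,8,9} 12  {4,5,6,7,8,9} 19
  7 to go: {3,4,5,6,7,8,9} 31
  8 to go: {2,3,4,5,6,7,8,9} 31
  if 0:q drops first: 31 orders

31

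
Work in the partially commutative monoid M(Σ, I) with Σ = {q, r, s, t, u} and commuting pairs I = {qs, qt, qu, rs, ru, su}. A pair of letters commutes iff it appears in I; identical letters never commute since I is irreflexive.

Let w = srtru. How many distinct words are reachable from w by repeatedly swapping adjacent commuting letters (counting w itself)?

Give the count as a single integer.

4

0(s) covers ∅
1(r) covers ∅
2(t) covers 0:s, 1:r
3(r) covers 2:t
4(u) covers 2:t
floor of heap: 0:s, 1:r
completions by unplaced set U, small U first (add the entries for U minus each lowest piece of U):
  |U|=1: {3}:1  {4}:1
  |U|=2: {3,4}:2
  |U|=3: {2,3,4}:2
  start at 0(s): 2
  start at 1(r): 2
sum over floor = 4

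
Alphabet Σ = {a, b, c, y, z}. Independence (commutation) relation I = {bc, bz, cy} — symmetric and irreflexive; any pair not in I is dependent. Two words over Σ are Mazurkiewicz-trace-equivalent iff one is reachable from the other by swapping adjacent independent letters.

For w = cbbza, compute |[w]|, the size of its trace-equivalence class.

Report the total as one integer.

6

piece 0:c — minimal
piece 1:b — minimal
piece 2:b rests on {1:b}
piece 3:z rests on {0:c}
piece 4:a rests on {2:b, 3:z}
minimal pieces: {0:c, 1:b}
ways to finish when only these pieces remain (= sum over removing one remaining piece with nothing left below it):
  1 left: {4}→1
  2 left: {2,4}→1  {3,4}→1
  3 left: {0,3,4}→1  {1,2,4}→1  {2,3,4}→2
  placing 0:c first → 3 extensions
  placing 1:b first → 3 extensions
total linear extensions = 6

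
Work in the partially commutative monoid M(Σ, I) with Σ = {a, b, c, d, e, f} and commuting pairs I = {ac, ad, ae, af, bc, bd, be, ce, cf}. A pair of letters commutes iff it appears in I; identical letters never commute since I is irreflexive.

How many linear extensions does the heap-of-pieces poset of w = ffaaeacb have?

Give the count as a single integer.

0(f) covers ∅
1(f) covers 0:f
2(a) covers ∅
3(a) covers 2:a
4(e) covers 1:f
5(a) covers 3:a
6(c) covers ∅
7(b) covers 1:f, 5:a
floor of heap: 0:f, 2:a, 6:c
completions by unplaced set U, small U first (add the entries for U minus each lowest piece of U):
  |U|=1: {4}:1  {6}:1  {7}:1
  |U|=2: {4,6}:2  {4,7}:2  {5,7}:1  {6,7}:2
  |U|=3: {1,4,7}:2  {3,5,7}:1  {4,5,7}:3  {4,6,7}:6  {5,6,7}:3
  |U|=4: {0,1,4,7}:2  {1,4,5,7}:5  {1,4,6,7}:8  {2,3,5,7}:1  {3,4,5,7}:4  {3,5,6,7}:4  {4,5,6,7}:12
  |U|=5: {0,1,4,5,7}:7  {0,1,4,6,7}:10  {1,3,4,5,7}:9  {1,4,5,6,7}:25  {2,3,4,5,7}:5  {2,3,5,6,7}:5  {3,4,5,6,7}:20
  |U|=6: {0,1,3,4,5,7}:16  {0,1,4,5,6,7}:42  {1,2,3,4,5,7}:14  {1,3,4,5,6,7}:54  {2,3,4,5,6,7}:30
  start at 0(f): 98
  start at 2(a): 112
  start at 6(c): 30
sum over floor = 240

240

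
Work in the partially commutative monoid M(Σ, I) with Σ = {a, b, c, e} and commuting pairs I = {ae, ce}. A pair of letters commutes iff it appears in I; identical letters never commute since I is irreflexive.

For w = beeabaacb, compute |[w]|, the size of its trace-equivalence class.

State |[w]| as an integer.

3

piece 0:b — minimal
piece 1:e rests on {0:b}
piece 2:e rests on {1:e}
piece 3:a rests on {0:b}
piece 4:b rests on {2:e, 3:a}
piece 5:a rests on {4:b}
piece 6:a rests on {5:a}
piece 7:c rests on {6:a}
piece 8:b rests on {7:c}
minimal pieces: {0:b}
ways to finish when only these pieces remain (= sum over removing one remaining piece with nothing left below it):
  1 left: {8}→1
  2 left: {7,8}→1
  3 left: {6,7,8}→1
  4 left: {5,6,7,8}→1
  5 left: {4,5,6,7,8}→1
  6 left: {2,4,5,6,7,8}→1  {3,4,5,6,7,8}→1
  7 left: {1,2,4,5,6,7,8}→1  {2,3,4,5,6,7,8}→2
  placing 0:b first → 3 extensions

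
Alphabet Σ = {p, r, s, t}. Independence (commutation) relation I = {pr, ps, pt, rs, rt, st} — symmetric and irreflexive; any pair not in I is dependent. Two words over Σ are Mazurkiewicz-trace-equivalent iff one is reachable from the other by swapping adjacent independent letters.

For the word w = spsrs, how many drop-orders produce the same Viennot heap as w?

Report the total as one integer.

20

0(s) covers ∅
1(p) covers ∅
2(s) covers 0:s
3(r) covers ∅
4(s) covers 2:s
floor of heap: 0:s, 1:p, 3:r
completions by unplaced set U, small U first (add the entries for U minus each lowest piece of U):
  |U|=1: {1}:1  {3}:1  {4}:1
  |U|=2: {1,3}:2  {1,4}:2  {2,4}:1  {3,4}:2
  |U|=3: {0,2,4}:1  {1,2,4}:3  {1,3,4}:6  {2,3,4}:3
  start at 0(s): 12
  start at 1(p): 4
  start at 3(r): 4
sum over floor = 20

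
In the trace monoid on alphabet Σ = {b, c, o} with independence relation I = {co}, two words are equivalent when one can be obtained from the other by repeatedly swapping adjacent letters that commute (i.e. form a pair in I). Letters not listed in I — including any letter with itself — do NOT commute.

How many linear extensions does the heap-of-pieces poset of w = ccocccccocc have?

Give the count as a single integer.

55

#0=c has no predecessor
#1=c depends on [0:c]
#2=o has no predecessor
#3=c depends on [1:c]
#4=c depends on [3:c]
#5=c depends on [4:c]
#6=c depends on [5:c]
#7=c depends on [6:c]
#8=o depends on [2:o]
#9=c depends on [7:c]
#10=c depends on [9:c]
sources: [0:c, 2:o]
N(rest) = Σ N(rest − s) over sources s of rest; N(one piece) = 1:
  size 1 → [8]=1  [10]=1
  size 2 → [2,8]=1  [8,10]=2  [9,10]=1
  size 3 → [2,8,10]=3  [7,9,10]=1  [8,9,10]=3
  size 4 → [2,8,9,10]=6  [6,7,9,10]=1  [7,8,9,10]=4
  size 5 → [2,7,8,9,10]=10  [5,6,7,9,10]=1  [6,7,8,9,10]=5
  size 6 → [2,6,7,8,9,10]=15  [4,5,6,7,9,10]=1  [5,6,7,8,9,10]=6
  size 7 → [2,5,6,7,8,9,10]=21  [3,4,5,6,7,9,10]=1  [4,5,6,7,8,9,10]=7
  size 8 → [1,3,4,5,6,7,9,10]=1  [2,4,5,6,7,8,9,10]=28  [3,4,5,6,7,8,9,10]=8
  size 9 → [0,1,3,4,5,6,7,9,10]=1  [1,3,4,5,6,7,8,9,10]=9  [2,3,4,5,6,7,8,9,10]=36
  first=0(c) contributes 45
  first=2(o) contributes 10
|[w]| = 55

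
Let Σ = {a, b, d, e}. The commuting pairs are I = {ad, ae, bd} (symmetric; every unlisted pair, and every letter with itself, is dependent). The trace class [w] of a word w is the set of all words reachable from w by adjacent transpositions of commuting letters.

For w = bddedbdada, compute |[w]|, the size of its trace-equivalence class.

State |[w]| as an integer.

drop 0:b onto floor
drop 1:d onto floor
drop 2:d onto {1:d}
drop 3:e onto {0:b, 2:d}
drop 4:d onto {3:e}
drop 5:b onto {3:e}
drop 6:d onto {4:d}
drop 7:a onto {5:b}
drop 8:d onto {6:d}
drop 9:a onto {7:a}
ground layer = {0:b, 1:d}
drop-orders for the pieces not yet dropped (sum over which currently-grounded one goes next):
  1 to go: {8} 1  {9} 1
  2 to go: {6,8} 1  {7,9} 1  {8,9} 2
  3 to go: {4,6,8} 1  {5,7,9} 1  {6,8,9} 3  {7,8,9} 3
  4 to go: {4,6,8,9} 4  {5,7,8,9} 4  {6,7,8,9} 6
  5 to go: {4,6,7,8,9} 10  {5,6,7,8,9} 10
  6 to go: {4,5,6,7,8,9} 20
  7 to go: {3,4,5,6,7,8,9} 20
  8 to go: {0,3,4,5,6,7,8,9} 20  {2,3,4,5,6,7,8,9} 20
  if 0:b drops first: 20 orders
  if 1:d drops first: 40 orders
heap linearizations: 60

60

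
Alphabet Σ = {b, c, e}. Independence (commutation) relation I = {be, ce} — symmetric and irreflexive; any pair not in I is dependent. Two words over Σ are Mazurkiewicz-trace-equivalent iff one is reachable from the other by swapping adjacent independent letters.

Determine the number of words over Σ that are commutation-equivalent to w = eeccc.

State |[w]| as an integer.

#0=e has no predecessor
#1=e depends on [0:e]
#2=c has no predecessor
#3=c depends on [2:c]
#4=c depends on [3:c]
sources: [0:e, 2:c]
N(rest) = Σ N(rest − s) over sources s of rest; N(one piece) = 1:
  size 1 → [1]=1  [4]=1
  size 2 → [0,1]=1  [1,4]=2  [3,4]=1
  size 3 → [0,1,4]=3  [1,3,4]=3  [2,3,4]=1
  first=0(e) contributes 4
  first=2(c) contributes 6
|[w]| = 10

10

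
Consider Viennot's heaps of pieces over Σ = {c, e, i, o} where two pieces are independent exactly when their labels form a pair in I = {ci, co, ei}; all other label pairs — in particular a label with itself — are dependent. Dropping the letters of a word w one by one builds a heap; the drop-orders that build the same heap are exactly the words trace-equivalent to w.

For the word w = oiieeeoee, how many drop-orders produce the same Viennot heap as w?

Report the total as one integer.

0(o) covers ∅
1(i) covers 0:o
2(i) covers 1:i
3(e) covers 0:o
4(e) covers 3:e
5(e) covers 4:e
6(o) covers 2:i, 5:e
7(e) covers 6:o
8(e) covers 7:e
floor of heap: 0:o
completions by unplaced set U, small U first (add the entries for U minus each lowest piece of U):
  |U|=1: {8}:1
  |U|=2: {7,8}:1
  |U|=3: {6,7,8}:1
  |U|=4: {2,6,7,8}:1  {5,6,7,8}:1
  |U|=5: {1,2,6,7,8}:1  {2,5,6,7,8}:2  {4,5,6,7,8}:1
  |U|=6: {1,2,5,6,7,8}:3  {2,4,5,6,7,8}:3  {3,4,5,6,7,8}:1
  |U|=7: {1,2,4,5,6,7,8}:6  {2,3,4,5,6,7,8}:4
  start at 0(o): 10

10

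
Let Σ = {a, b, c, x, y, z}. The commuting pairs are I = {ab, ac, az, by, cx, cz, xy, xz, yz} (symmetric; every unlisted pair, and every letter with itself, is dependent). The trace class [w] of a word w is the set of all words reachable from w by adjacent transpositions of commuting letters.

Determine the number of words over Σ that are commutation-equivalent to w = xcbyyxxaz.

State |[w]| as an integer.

133

drop 0:x onto floor
drop 1:c onto floor
drop 2:b onto {0:x, 1:c}
drop 3:y onto {1:c}
drop 4:y onto {3:y}
drop 5:x onto {2:b}
drop 6:x onto {5:x}
drop 7:a onto {4:y, 6:x}
drop 8:z onto {2:b}
ground layer = {0:x, 1:c}
drop-orders for the pieces not yet dropped (sum over which currently-grounded one goes next):
  1 to go: {7} 1  {8} 1
  2 to go: {4,7} 1  {6,7} 1  {7,8} 2
  3 to go: {3,4,7} 1  {4,6,7} 2  {4,7,8} 3  {5,6,7} 1  {6,7,8} 3
  4 to go: {3,4,6,7} 3  {3,4,7,8} 4  {4,5,6,7} 3  {4,6,7,8} 8  {5,6,7,8} 4
  5 to go: {2,5,6,7,8} 4  {3,4,5,6,7} 6  {3,4,6,7,8} 15  {4,5,6,7,8} 15
  6 to go: {0,2,5,6,7,8} 4  {2,4,5,6,7,8} 19  {3,4,5,6,7,8} 36
  7 to go: {0,2,4,5,6,7,8} 23  {2,3,4,5,6,7,8} 55
  if 0:x drops first: 55 orders
  if 1:c drops first: 78 orders
heap linearizations: 133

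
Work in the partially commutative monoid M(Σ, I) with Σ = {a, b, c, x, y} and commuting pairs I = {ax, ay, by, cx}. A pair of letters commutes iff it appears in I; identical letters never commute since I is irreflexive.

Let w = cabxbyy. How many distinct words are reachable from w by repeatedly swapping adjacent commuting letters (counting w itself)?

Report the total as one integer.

piece 0:c — minimal
piece 1:a rests on {0:c}
piece 2:b rests on {1:a}
piece 3:x rests on {2:b}
piece 4:b rests on {3:x}
piece 5:y rests on {3:x}
piece 6:y rests on {5:y}
minimal pieces: {0:c}
ways to finish when only these pieces remain (= sum over removing one remaining piece with nothing left below it):
  1 left: {4}→1  {6}→1
  2 left: {4,6}→2  {5,6}→1
  3 left: {4,5,6}→3
  4 left: {3,4,5,6}→3
  5 left: {2,3,4,5,6}→3
  placing 0:c first → 3 extensions

3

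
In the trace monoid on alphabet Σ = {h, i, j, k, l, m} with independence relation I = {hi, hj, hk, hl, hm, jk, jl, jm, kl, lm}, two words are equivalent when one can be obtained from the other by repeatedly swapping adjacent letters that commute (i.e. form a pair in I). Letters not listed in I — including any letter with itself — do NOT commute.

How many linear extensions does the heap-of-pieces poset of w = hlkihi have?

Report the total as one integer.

piece 0:h — minimal
piece 1:l — minimal
piece 2:k — minimal
piece 3:i rests on {1:l, 2:k}
piece 4:h rests on {0:h}
piece 5:i rests on {3:i}
minimal pieces: {0:h, 1:l, 2:k}
ways to finish when only these pieces remain (= sum over removing one remaining piece with nothing left below it):
  1 left: {4}→1  {5}→1
  2 left: {0,4}→1  {3,5}→1  {4,5}→2
  3 left: {0,4,5}→3  {1,3,5}→1  {2,3,5}→1  {3,4,5}→3
  4 left: {0,3,4,5}→6  {1,2,3,5}→2  {1,3,4,5}→4  {2,3,4,5}→4
  placing 0:h first → 10 extensions
  placing 1:l first → 10 extensions
  placing 2:k first → 10 extensions
total linear extensions = 30

30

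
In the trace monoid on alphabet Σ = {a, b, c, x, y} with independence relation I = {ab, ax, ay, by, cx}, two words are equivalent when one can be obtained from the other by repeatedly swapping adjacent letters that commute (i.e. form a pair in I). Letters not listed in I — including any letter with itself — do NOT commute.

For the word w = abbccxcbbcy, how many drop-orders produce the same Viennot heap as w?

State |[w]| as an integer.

0(a) covers ∅
1(b) covers ∅
2(b) covers 1:b
3(c) covers 0:a, 2:b
4(c) covers 3:c
5(x) covers 2:b
6(c) covers 4:c
7(b) covers 5:x, 6:c
8(b) covers 7:b
9(c) covers 8:b
10(y) covers 9:c
floor of heap: 0:a, 1:b
completions by unplaced set U, small U first (add the entries for U minus each lowest piece of U):
  |U|=1: {10}:1
  |U|=2: {9,10}:1
  |U|=3: {8,9,10}:1
  |U|=4: {7,8,9,10}:1
  |U|=5: {5,7,8,9,10}:1  {6,7,8,9,10}:1
  |U|=6: {4,6,7,8,9,10}:1  {5,6,7,8,9,10}:2
  |U|=7: {3,4,6,7,8,9,10}:1  {4,5,6,7,8,9,10}:3
  |U|=8: {0,3,4,6,7,8,9,10}:1  {3,4,5,6,7,8,9,10}:4
  |U|=9: {0,3,4,5,6,7,8,9,10}:5  {2,3,4,5,6,7,8,9,10}:4
  start at 0(a): 4
  start at 1(b): 9
sum over floor = 13

13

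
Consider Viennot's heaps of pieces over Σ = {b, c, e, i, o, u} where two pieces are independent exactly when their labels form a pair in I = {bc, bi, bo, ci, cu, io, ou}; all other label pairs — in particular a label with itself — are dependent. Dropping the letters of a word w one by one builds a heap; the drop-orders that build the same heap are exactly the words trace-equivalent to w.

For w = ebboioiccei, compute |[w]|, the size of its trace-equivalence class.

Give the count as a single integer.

#0=e has no predecessor
#1=b depends on [0:e]
#2=b depends on [1:b]
#3=o depends on [0:e]
#4=i depends on [0:e]
#5=o depends on [3:o]
#6=i depends on [4:i]
#7=c depends on [5:o]
#8=c depends on [7:c]
#9=e depends on [2:b, 6:i, 8:c]
#10=i depends on [9:e]
sources: [0:e]
N(rest) = Σ N(rest − s) over sources s of rest; N(one piece) = 1:
  size 1 → [10]=1
  size 2 → [9,10]=1
  size 3 → [2,9,10]=1  [6,9,10]=1  [8,9,10]=1
  size 4 → [1,2,9,10]=1  [2,6,9,10]=2  [2,8,9,10]=2  [4,6,9,10]=1  [6,8,9,10]=2  [7,8,9,10]=1
  size 5 → [1,2,6,9,10]=3  [1,2,8,9,10]=3  [2,4,6,9,10]=3  [2,6,8,9,10]=6  [2,7,8,9,10]=3  [4,6,8,9,10]=3  [5,7,8,9,10]=1  [6,7,8,9,10]=3
  size 6 → [1,2,4,6,9,10]=6  [1,2,6,8,9,10]=12  [1,2,7,8,9,10]=6  [2,4,6,8,9,10]=12  [2,5,7,8,9,10]=4  [2,6,7,8,9,10]=12  [3,5,7,8,9,10]=1  [4,6,7,8,9,10]=6  [5,6,7,8,9,10]=4
  size 7 → [1,2,4,6,8,9,10]=30  [1,2,5,7,8,9,10]=10  [1,2,6,7,8,9,10]=30  [2,3,5,7,8,9,10]=5  [2,4,6,7,8,9,10]=30  [2,5,6,7,8,9,10]=20  [3,5,6,7,8,9,10]=5  [4,5,6,7,8,9,10]=10
  size 8 → [1,2,3,5,7,8,9,10]=15  [1,2,4,6,7,8,9,10]=90  [1,2,5,6,7,8,9,10]=60  [2,3,5,6,7,8,9,10]=30  [2,4,5,6,7,8,9,10]=60  [3,4,5,6,7,8,9,10]=15
  size 9 → [1,2,3,5,6,7,8,9,10]=105  [1,2,4,5,6,7,8,9,10]=210  [2,3,4,5,6,7,8,9,10]=105
  first=0(e) contributes 420

420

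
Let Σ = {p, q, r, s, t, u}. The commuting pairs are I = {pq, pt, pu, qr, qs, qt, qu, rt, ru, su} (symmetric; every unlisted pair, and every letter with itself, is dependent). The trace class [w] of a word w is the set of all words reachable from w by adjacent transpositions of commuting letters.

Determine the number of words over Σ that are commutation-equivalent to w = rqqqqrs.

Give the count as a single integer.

35

piece 0:r — minimal
piece 1:q — minimal
piece 2:q rests on {1:q}
piece 3:q rests on {2:q}
piece 4:q rests on {3:q}
piece 5:r rests on {0:r}
piece 6:s rests on {5:r}
minimal pieces: {0:r, 1:q}
ways to finish when only these pieces remain (= sum over removing one remaining piece with nothing left below it):
  1 left: {4}→1  {6}→1
  2 left: {3,4}→1  {4,6}→2  {5,6}→1
  3 left: {0,5,6}→1  {2,3,4}→1  {3,4,6}→3  {4,5,6}→3
  4 left: {0,4,5,6}→4  {1,2,3,4}→1  {2,3,4,6}→4  {3,4,5,6}→6
  5 left: {0,3,4,5,6}→10  {1,2,3,4,6}→5  {2,3,4,5,6}→10
  placing 0:r first → 15 extensions
  placing 1:q first → 20 extensions
total linear extensions = 35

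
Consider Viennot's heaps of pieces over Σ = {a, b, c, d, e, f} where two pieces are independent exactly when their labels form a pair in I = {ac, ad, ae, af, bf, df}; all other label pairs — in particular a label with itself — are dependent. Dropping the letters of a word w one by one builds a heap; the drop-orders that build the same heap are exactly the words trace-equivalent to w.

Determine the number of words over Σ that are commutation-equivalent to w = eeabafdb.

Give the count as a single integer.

32

#0=e has no predecessor
#1=e depends on [0:e]
#2=a has no predecessor
#3=b depends on [1:e, 2:a]
#4=a depends on [3:b]
#5=f depends on [1:e]
#6=d depends on [3:b]
#7=b depends on [4:a, 6:d]
sources: [0:e, 2:a]
N(rest) = Σ N(rest − s) over sources s of rest; N(one piece) = 1:
  size 1 → [5]=1  [7]=1
  size 2 → [4,7]=1  [5,7]=2  [6,7]=1
  size 3 → [4,5,7]=3  [4,6,7]=2  [5,6,7]=3
  size 4 → [3,4,6,7]=2  [4,5,6,7]=8
  size 5 → [2,3,4,6,7]=2  [3,4,5,6,7]=10
  size 6 → [1,3,4,5,6,7]=10  [2,3,4,5,6,7]=12
  first=0(e) contributes 22
  first=2(a) contributes 10
|[w]| = 32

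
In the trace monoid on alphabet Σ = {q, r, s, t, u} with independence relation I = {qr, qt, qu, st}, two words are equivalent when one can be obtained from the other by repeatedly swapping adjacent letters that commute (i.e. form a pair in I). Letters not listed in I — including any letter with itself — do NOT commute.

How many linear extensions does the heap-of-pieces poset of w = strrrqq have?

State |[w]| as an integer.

0(s) covers ∅
1(t) covers ∅
2(r) covers 0:s, 1:t
3(r) covers 2:r
4(r) covers 3:r
5(q) covers 0:s
6(q) covers 5:q
floor of heap: 0:s, 1:t
completions by unplaced set U, small U first (add the entries for U minus each lowest piece of U):
  |U|=1: {4}:1  {6}:1
  |U|=2: {3,4}:1  {4,6}:2  {5,6}:1
  |U|=3: {2,3,4}:1  {3,4,6}:3  {4,5,6}:3
  |U|=4: {1,2,3,4}:1  {2,3,4,6}:4  {3,4,5,6}:6
  |U|=5: {1,2,3,4,6}:5  {2,3,4,5,6}:10
  start at 0(s): 15
  start at 1(t): 10
sum over floor = 25

25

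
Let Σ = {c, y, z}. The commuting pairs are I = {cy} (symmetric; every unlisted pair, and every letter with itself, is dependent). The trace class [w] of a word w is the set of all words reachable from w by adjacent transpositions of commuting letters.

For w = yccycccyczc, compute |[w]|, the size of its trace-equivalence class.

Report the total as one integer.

0(y) covers ∅
1(c) covers ∅
2(c) covers 1:c
3(y) covers 0:y
4(c) covers 2:c
5(c) covers 4:c
6(c) covers 5:c
7(y) covers 3:y
8(c) covers 6:c
9(z) covers 7:y, 8:c
10(c) covers 9:z
floor of heap: 0:y, 1:c
completions by unplaced set U, small U first (add the entries for U minus each lowest piece of U):
  |U|=1: {10}:1
  |U|=2: {9,10}:1
  |U|=3: {7,9,10}:1  {8,9,10}:1
  |U|=4: {3,7,9,10}:1  {6,8,9,10}:1  {7,8,9,10}:2
  |U|=5: {0,3,7,9,10}:1  {3,7,8,9,10}:3  {5,6,8,9,10}:1  {6,7,8,9,10}:3
  |U|=6: {0,3,7,8,9,10}:4  {3,6,7,8,9,10}:6  {4,5,6,8,9,10}:1  {5,6,7,8,9,10}:4
  |U|=7: {0,3,6,7,8,9,10}:10  {2,4,5,6,8,9,10}:1  {3,5,6,7,8,9,10}:10  {4,5,6,7,8,9,10}:5
  |U|=8: {0,3,5,6,7,8,9,10}:20  {1,2,4,5,6,8,9,10}:1  {2,4,5,6,7,8,9,10}:6  {3,4,5,6,7,8,9,10}:15
  |U|=9: {0,3,4,5,6,7,8,9,10}:35  {1,2,4,5,6,7,8,9,10}:7  {2,3,4,5,6,7,8,9,10}:21
  start at 0(y): 28
  start at 1(c): 56
sum over floor = 84

84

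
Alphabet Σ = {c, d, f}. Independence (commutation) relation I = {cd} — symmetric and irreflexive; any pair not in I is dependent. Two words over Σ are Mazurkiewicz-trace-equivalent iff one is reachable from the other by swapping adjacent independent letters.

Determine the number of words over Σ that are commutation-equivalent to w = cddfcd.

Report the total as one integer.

6

piece 0:c — minimal
piece 1:d — minimal
piece 2:d rests on {1:d}
piece 3:f rests on {0:c, 2:d}
piece 4:c rests on {3:f}
piece 5:d rests on {3:f}
minimal pieces: {0:c, 1:d}
ways to finish when only these pieces remain (= sum over removing one remaining piece with nothing left below it):
  1 left: {4}→1  {5}→1
  2 left: {4,5}→2
  3 left: {3,4,5}→2
  4 left: {0,3,4,5}→2  {2,3,4,5}→2
  placing 0:c first → 2 extensions
  placing 1:d first → 4 extensions
total linear extensions = 6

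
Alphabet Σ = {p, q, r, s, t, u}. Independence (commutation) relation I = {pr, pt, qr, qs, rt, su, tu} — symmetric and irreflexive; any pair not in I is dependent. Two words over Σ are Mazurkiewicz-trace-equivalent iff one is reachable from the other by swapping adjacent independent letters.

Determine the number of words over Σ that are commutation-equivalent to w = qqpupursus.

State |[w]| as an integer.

3

0(q) covers ∅
1(q) covers 0:q
2(p) covers 1:q
3(u) covers 2:p
4(p) covers 3:u
5(u) covers 4:p
6(r) covers 5:u
7(s) covers 6:r
8(u) covers 6:r
9(s) covers 7:s
floor of heap: 0:q
completions by unplaced set U, small U first (add the entries for U minus each lowest piece of U):
  |U|=1: {8}:1  {9}:1
  |U|=2: {7,9}:1  {8,9}:2
  |U|=3: {7,8,9}:3
  |U|=4: {6,7,8,9}:3
  |U|=5: {5,6,7,8,9}:3
  |U|=6: {4,5,6,7,8,9}:3
  |U|=7: {3,4,5,6,7,8,9}:3
  |U|=8: {2,3,4,5,6,7,8,9}:3
  start at 0(q): 3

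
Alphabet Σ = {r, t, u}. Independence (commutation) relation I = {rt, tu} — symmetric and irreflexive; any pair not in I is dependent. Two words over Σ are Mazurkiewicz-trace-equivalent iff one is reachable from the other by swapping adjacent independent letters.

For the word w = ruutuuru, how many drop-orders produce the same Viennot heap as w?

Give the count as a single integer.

0(r) covers ∅
1(u) covers 0:r
2(u) covers 1:u
3(t) covers ∅
4(u) covers 2:u
5(u) covers 4:u
6(r) covers 5:u
7(u) covers 6:r
floor of heap: 0:r, 3:t
completions by unplaced set U, small U first (add the entries for U minus each lowest piece of U):
  |U|=1: {3}:1  {7}:1
  |U|=2: {3,7}:2  {6,7}:1
  |U|=3: {3,6,7}:3  {5,6,7}:1
  |U|=4: {3,5,6,7}:4  {4,5,6,7}:1
  |U|=5: {2,4,5,6,7}:1  {3,4,5,6,7}:5
  |U|=6: {1,2,4,5,6,7}:1  {2,3,4,5,6,7}:6
  start at 0(r): 7
  start at 3(t): 1
sum over floor = 8

8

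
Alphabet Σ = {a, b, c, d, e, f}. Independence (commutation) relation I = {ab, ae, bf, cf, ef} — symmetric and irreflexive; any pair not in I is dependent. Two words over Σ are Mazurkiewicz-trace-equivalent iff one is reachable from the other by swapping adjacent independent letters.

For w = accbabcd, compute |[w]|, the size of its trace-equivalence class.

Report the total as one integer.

piece 0:a — minimal
piece 1:c rests on {0:a}
piece 2:c rests on {1:c}
piece 3:b rests on {2:c}
piece 4:a rests on {2:c}
piece 5:b rests on {3:b}
piece 6:c rests on {4:a, 5:b}
piece 7:d rests on {6:c}
minimal pieces: {0:a}
ways to finish when only these pieces remain (= sum over removing one remaining piece with nothing left below it):
  1 left: {7}→1
  2 left: {6,7}→1
  3 left: {4,6,7}→1  {5,6,7}→1
  4 left: {3,5,6,7}→1  {4,5,6,7}→2
  5 left: {3,4,5,6,7}→3
  6 left: {2,3,4,5,6,7}→3
  placing 0:a first → 3 extensions

3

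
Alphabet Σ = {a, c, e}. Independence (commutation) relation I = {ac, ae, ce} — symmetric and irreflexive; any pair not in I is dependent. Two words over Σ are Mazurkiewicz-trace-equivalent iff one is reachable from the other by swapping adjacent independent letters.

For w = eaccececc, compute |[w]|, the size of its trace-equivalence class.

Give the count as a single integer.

504

drop 0:e onto floor
drop 1:a onto floor
drop 2:c onto floor
drop 3:c onto {2:c}
drop 4:e onto {0:e}
drop 5:c onto {3:c}
drop 6:e onto {4:e}
drop 7:c onto {5:c}
drop 8:c onto {7:c}
ground layer = {0:e, 1:a, 2:c}
drop-orders for the pieces not yet dropped (sum over which currently-grounded one goes next):
  1 to go: {1} 1  {6} 1  {8} 1
  2 to go: {1,6} 2  {1,8} 2  {4,6} 1  {6,8} 2  {7,8} 1
  3 to go: {0,4,6} 1  {1,4,6} 3  {1,6,8} 6  {1,7,8} 3  {4,6,8} 3  {5,7,8} 1  {6,7,8} 3
  4 to go: {0,1,4,6} 4  {0,4,6,8} 4  {1,4,6,8} 12  {1,5,7,8} 4  {1,6,7,8} 12  {3,5,7,8} 1  {4,6,7,8} 6  {5,6,7,8} 4
  5 to go: {0,1,4,6,8} 20  {0,4,6,7,8} 10  {1,3,5,7,8} 5  {1,4,6,7,8} 30  {1,5,6,7,8} 20  {2,3,5,7,8} 1  {3,5,6,7,8} 5  {4,5,6,7,8} 10
  6 to go: {0,1,4,6,7,8} 60  {0,4,5,6,7,8} 20  {1,2,3,5,7,8} 6  {1,3,5,6,7,8} 30  {1,4,5,6,7,8} 60  {2,3,5,6,7,8} 6  {3,4,5,6,7,8} 15
  7 to go: {0,1,4,5,6,7,8} 140  {0,3,4,5,6,7,8} 35  {1,2,3,5,6,7,8} 42  {1,3,4,5,6,7,8} 105  {2,3,4,5,6,7,8} 21
  if 0:e drops first: 168 orders
  if 1:a drops first: 56 orders
  if 2:c drops first: 280 orders
heap linearizations: 504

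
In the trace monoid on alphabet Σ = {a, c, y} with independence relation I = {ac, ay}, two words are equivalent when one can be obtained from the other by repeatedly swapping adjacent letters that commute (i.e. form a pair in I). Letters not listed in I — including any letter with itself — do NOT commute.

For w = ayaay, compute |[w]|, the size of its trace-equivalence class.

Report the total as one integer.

10

#0=a has no predecessor
#1=y has no predecessor
#2=a depends on [0:a]
#3=a depends on [2:a]
#4=y depends on [1:y]
sources: [0:a, 1:y]
N(rest) = Σ N(rest − s) over sources s of rest; N(one piece) = 1:
  size 1 → [3]=1  [4]=1
  size 2 → [1,4]=1  [2,3]=1  [3,4]=2
  size 3 → [0,2,3]=1  [1,3,4]=3  [2,3,4]=3
  first=0(a) contributes 6
  first=1(y) contributes 4
|[w]| = 10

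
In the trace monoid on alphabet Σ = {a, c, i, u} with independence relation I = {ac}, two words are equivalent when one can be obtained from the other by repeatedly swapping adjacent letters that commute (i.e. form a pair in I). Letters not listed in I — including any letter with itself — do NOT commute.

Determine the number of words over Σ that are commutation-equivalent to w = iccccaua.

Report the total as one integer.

5

0(i) covers ∅
1(c) covers 0:i
2(c) covers 1:c
3(c) covers 2:c
4(c) covers 3:c
5(a) covers 0:i
6(u) covers 4:c, 5:a
7(a) covers 6:u
floor of heap: 0:i
completions by unplaced set U, small U first (add the entries for U minus each lowest piece of U):
  |U|=1: {7}:1
  |U|=2: {6,7}:1
  |U|=3: {4,6,7}:1  {5,6,7}:1
  |U|=4: {3,4,6,7}:1  {4,5,6,7}:2
  |U|=5: {2,3,4,6,7}:1  {3,4,5,6,7}:3
  |U|=6: {1,2,3,4,6,7}:1  {2,3,4,5,6,7}:4
  start at 0(i): 5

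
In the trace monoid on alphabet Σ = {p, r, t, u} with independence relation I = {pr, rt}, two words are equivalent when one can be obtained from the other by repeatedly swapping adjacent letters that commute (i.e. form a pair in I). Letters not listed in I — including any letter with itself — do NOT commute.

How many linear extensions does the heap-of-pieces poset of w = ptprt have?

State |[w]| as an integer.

#0=p has no predecessor
#1=t depends on [0:p]
#2=p depends on [1:t]
#3=r has no predecessor
#4=t depends on [2:p]
sources: [0:p, 3:r]
N(rest) = Σ N(rest − s) over sources s of rest; N(one piece) = 1:
  size 1 → [3]=1  [4]=1
  size 2 → [2,4]=1  [3,4]=2
  size 3 → [1,2,4]=1  [2,3,4]=3
  first=0(p) contributes 4
  first=3(r) contributes 1
|[w]| = 5

5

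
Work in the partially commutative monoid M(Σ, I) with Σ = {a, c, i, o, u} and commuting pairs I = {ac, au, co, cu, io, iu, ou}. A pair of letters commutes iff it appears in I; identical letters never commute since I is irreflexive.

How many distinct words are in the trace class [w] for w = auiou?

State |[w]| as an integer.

20

#0=a has no predecessor
#1=u has no predecessor
#2=i depends on [0:a]
#3=o depends on [0:a]
#4=u depends on [1:u]
sources: [0:a, 1:u]
N(rest) = Σ N(rest − s) over sources s of rest; N(one piece) = 1:
  size 1 → [2]=1  [3]=1  [4]=1
  size 2 → [1,4]=1  [2,3]=2  [2,4]=2  [3,4]=2
  size 3 → [0,2,3]=2  [1,2,4]=3  [1,3,4]=3  [2,3,4]=6
  first=0(a) contributes 12
  first=1(u) contributes 8
|[w]| = 20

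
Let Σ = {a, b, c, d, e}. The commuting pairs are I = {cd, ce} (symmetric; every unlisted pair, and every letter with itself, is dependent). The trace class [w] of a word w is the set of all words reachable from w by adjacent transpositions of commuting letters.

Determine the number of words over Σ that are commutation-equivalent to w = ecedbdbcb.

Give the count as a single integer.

drop 0:e onto floor
drop 1:c onto floor
drop 2:e onto {0:e}
drop 3:d onto {2:e}
drop 4:b onto {1:c, 3:d}
drop 5:d onto {4:b}
drop 6:b onto {5:d}
drop 7:c onto {6:b}
drop 8:b onto {7:c}
ground layer = {0:e, 1:c}
drop-orders for the pieces not yet dropped (sum over which currently-grounded one goes next):
  1 to go: {8} 1
  2 to go: {7,8} 1
  3 to go: {6,7,8} 1
  4 to go: {5,6,7,8} 1
  5 to go: {4,5,6,7,8} 1
  6 to go: {1,4,5,6,7,8} 1  {3,4,5,6,7,8} 1
  7 to go: {1,3,4,5,6,7,8} 2  {2,3,4,5,6,7,8} 1
  if 0:e drops first: 3 orders
  if 1:c drops first: 1 orders
heap linearizations: 4

4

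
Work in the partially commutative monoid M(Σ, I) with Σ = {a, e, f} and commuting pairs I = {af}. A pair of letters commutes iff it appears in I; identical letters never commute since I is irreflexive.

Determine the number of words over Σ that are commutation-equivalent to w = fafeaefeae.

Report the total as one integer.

3

piece 0:f — minimal
piece 1:a — minimal
piece 2:f rests on {0:f}
piece 3:e rests on {1:a, 2:f}
piece 4:a rests on {3:e}
piece 5:e rests on {4:a}
piece 6:f rests on {5:e}
piece 7:e rests on {6:f}
piece 8:a rests on {7:e}
piece 9:e rests on {8:a}
minimal pieces: {0:f, 1:a}
ways to finish when only these pieces remain (= sum over removing one remaining piece with nothing left below it):
  1 left: {9}→1
  2 left: {8,9}→1
  3 left: {7,8,9}→1
  4 left: {6,7,8,9}→1
  5 left: {5,6,7,8,9}→1
  6 left: {4,5,6,7,8,9}→1
  7 left: {3,4,5,6,7,8,9}→1
  8 left: {1,3,4,5,6,7,8,9}→1  {2,3,4,5,6,7,8,9}→1
  placing 0:f first → 2 extensions
  placing 1:a first → 1 extensions
total linear extensions = 3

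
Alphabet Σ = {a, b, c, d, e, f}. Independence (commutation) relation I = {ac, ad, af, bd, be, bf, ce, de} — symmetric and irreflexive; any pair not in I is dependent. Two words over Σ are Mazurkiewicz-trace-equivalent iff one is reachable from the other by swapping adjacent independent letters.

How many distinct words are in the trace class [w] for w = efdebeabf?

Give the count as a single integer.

72

drop 0:e onto floor
drop 1:f onto {0:e}
drop 2:d onto {1:f}
drop 3:e onto {1:f}
drop 4:b onto floor
drop 5:e onto {3:e}
drop 6:a onto {4:b, 5:e}
drop 7:b onto {6:a}
drop 8:f onto {2:d, 5:e}
ground layer = {0:e, 4:b}
drop-orders for the pieces not yet dropped (sum over which currently-grounded one goes next):
  1 to go: {7} 1  {8} 1
  2 to go: {2,8} 1  {6,7} 1  {7,8} 2
  3 to go: {2,7,8} 3  {4,6,7} 1  {6,7,8} 3
  4 to go: {2,6,7,8} 6  {4,6,7,8} 4  {5,6,7,8} 3
  5 to go: {2,4,6,7,8} 10  {2,5,6,7,8} 9  {3,5,6,7,8} 3  {4,5,6,7,8} 7
  6 to go: {2,3,5,6,7,8} 12  {2,4,5,6,7,8} 26  {3,4,5,6,7,8} 10
  7 to go: {1,2,3,5,6,7,8} 12  {2,3,4,5,6,7,8} 48
  if 0:e drops first: 60 orders
  if 4:b drops first: 12 orders
heap linearizations: 72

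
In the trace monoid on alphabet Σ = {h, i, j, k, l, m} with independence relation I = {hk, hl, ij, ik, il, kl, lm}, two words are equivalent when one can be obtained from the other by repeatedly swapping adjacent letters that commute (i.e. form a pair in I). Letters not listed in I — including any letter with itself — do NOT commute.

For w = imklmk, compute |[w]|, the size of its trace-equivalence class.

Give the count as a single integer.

6

0(i) covers ∅
1(m) covers 0:i
2(k) covers 1:m
3(l) covers ∅
4(m) covers 2:k
5(k) covers 4:m
floor of heap: 0:i, 3:l
completions by unplaced set U, small U first (add the entries for U minus each lowest piece of U):
  |U|=1: {3}:1  {5}:1
  |U|=2: {3,5}:2  {4,5}:1
  |U|=3: {2,4,5}:1  {3,4,5}:3
  |U|=4: {1,2,4,5}:1  {2,3,4,5}:4
  start at 0(i): 5
  start at 3(l): 1
sum over floor = 6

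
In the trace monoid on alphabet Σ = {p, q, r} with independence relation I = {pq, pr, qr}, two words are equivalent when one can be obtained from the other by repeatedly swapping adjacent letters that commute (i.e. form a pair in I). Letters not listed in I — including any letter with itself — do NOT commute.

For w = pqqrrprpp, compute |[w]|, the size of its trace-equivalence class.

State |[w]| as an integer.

piece 0:p — minimal
piece 1:q — minimal
piece 2:q rests on {1:q}
piece 3:r — minimal
piece 4:r rests on {3:r}
piece 5:p rests on {0:p}
piece 6:r rests on {4:r}
piece 7:p rests on {5:p}
piece 8:p rests on {7:p}
minimal pieces: {0:p, 1:q, 3:r}
ways to finish when only these pieces remain (= sum over removing one remaining piece with nothing left below it):
  1 left: {2}→1  {6}→1  {8}→1
  2 left: {1,2}→1  {2,6}→2  {2,8}→2  {4,6}→1  {6,8}→2  {7,8}→1
  3 left: {1,2,6}→3  {1,2,8}→3  {2,4,6}→3  {2,6,8}→6  {2,7,8}→3  {3,4,6}→1  {4,6,8}→3  {5,7,8}→1  {6,7,8}→3
  4 left: {0,5,7,8}→1  {1,2,4,6}→6  {1,2,6,8}→12  {1,2,7,8}→6  {2,3,4,6}→4  {2,4,6,8}→12  {2,5,7,8}→4  {2,6,7,8}→12  {3,4,6,8}→4  {4,6,7,8}→6  {5,6,7,8}→4
  5 left: {0,2,5,7,8}→5  {0,5,6,7,8}→5  {1,2,3,4,6}→10  {1,2,4,6,8}→30  {1,2,5,7,8}→10  {1,2,6,7,8}→30  {2,3,4,6,8}→20  {2,4,6,7,8}→30  {2,5,6,7,8}→20  {3,4,6,7,8}→10  {4,5,6,7,8}→10
  6 left: {0,1,2,5,7,8}→15  {0,2,5,6,7,8}→30  {0,4,5,6,7,8}→15  {1,2,3,4,6,8}→60  {1,2,4,6,7,8}→90  {1,2,5,6,7,8}→60  {2,3,4,6,7,8}→60  {2,4,5,6,7,8}→60  {3,4,5,6,7,8}→20
  7 left: {0,1,2,5,6,7,8}→105  {0,2,4,5,6,7,8}→105  {0,3,4,5,6,7,8}→35  {1,2,3,4,6,7,8}→210  {1,2,4,5,6,7,8}→210  {2,3,4,5,6,7,8}→140
  placing 0:p first → 560 extensions
  placing 1:q first → 280 extensions
  placing 3:r first → 420 extensions
total linear extensions = 1260

1260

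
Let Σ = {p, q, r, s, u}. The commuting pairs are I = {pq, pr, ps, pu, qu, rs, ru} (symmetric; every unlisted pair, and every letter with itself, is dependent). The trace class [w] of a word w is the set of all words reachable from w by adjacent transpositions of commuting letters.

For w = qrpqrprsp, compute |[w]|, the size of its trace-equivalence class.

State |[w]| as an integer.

drop 0:q onto floor
drop 1:r onto {0:q}
drop 2:p onto floor
drop 3:q onto {1:r}
drop 4:r onto {3:q}
drop 5:p onto {2:p}
drop 6:r onto {4:r}
drop 7:s onto {3:q}
drop 8:p onto {5:p}
ground layer = {0:q, 2:p}
drop-orders for the pieces not yet dropped (sum over which currently-grounded one goes next):
  1 to go: {6} 1  {7} 1  {8} 1
  2 to go: {4,6} 1  {5,8} 1  {6,7} 2  {6,8} 2  {7,8} 2
  3 to go: {2,5,8} 1  {4,6,7} 3  {4,6,8} 3  {5,6,8} 3  {5,7,8} 3  {6,7,8} 6
  4 to go: {2,5,6,8} 4  {2,5,7,8} 4  {3,4,6,7} 3  {4,5,6,8} 6  {4,6,7,8} 12  {5,6,7,8} 12
  5 to go: {1,3,4,6,7} 3  {2,4,5,6,8} 10  {2,5,6,7,8} 20  {3,4,6,7,8} 15  {4,5,6,7,8} 30
  6 to go: {0,1,3,4,6,7} 3  {1,3,4,6,7,8} 18  {2,4,5,6,7,8} 60  {3,4,5,6,7,8} 45
  7 to go: {0,1,3,4,6,7,8} 21  {1,3,4,5,6,7,8} 63  {2,3,4,5,6,7,8} 105
  if 0:q drops first: 168 orders
  if 2:p drops first: 84 orders
heap linearizations: 252

252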